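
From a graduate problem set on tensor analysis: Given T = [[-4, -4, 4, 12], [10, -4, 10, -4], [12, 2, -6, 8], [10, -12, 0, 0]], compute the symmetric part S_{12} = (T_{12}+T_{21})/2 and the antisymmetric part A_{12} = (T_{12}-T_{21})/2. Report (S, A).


T_{12} = -4
T_{21} = 10
S_{12} = (-4 + 10)/2 = 6/2 = 3
A_{12} = (-4 - 10)/2 = -14/2 = -7
Check: S + A = 3 + -7 = -4 = T_{12}.

(3, -7)


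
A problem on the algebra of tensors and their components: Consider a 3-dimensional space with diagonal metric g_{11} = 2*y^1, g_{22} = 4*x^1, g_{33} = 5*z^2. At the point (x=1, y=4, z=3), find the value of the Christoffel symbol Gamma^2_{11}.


For a diagonal metric, Gamma^k_{ij} = (1/2) g^{kk} (dg_{ik}/dx_j + dg_{jk}/dx_i - dg_{ij}/dx_k).
The metric is diagonal, so g_{ab} = 0 for a != b.
At the given point: g_{11} = 8, g_{22} = 4, g_{33} = 45
g^{22} = 1/4
dg_{12}/dx_1 = 0 (off-diagonal)
dg_{12}/dx_1 = 0 (off-diagonal)
dg_{11}/dx_2 = dg_{11}/dx_2 = 2
Numerator = 0 + 0 - 2 = -2
Gamma^2_{11} = -2 / (2 * 4) = -1/4

-1/4


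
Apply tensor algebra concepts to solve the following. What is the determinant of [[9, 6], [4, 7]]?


For a 2x2 matrix [[a, b], [c, d]], det = a*d - b*c.
a = 9, b = 6, c = 4, d = 7
a*d = 9 * 7 = 63
b*c = 6 * 4 = 24
det = 63 - 24 = 39

39


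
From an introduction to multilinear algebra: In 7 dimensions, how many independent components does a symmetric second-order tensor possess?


A symmetric rank-2 tensor in d dimensions has d(d+1)/2 independent components.
d = 7
d(d+1)/2 = 7 * 8 / 2 = 56 / 2 = 28

28


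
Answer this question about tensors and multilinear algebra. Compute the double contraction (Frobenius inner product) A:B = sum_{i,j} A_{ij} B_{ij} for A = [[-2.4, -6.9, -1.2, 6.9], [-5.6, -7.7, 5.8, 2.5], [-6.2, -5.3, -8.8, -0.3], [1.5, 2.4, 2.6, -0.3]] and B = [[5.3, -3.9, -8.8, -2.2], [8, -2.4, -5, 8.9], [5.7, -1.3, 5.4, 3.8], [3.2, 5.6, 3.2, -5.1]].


A:B = sum over all i,j of A_{ij} * B_{ij}.
Row 1: -2.4*5.3=-12.72, -6.9*-3.9=26.91, -1.2*-8.8=10.56, 6.9*-2.2=-15.18 => row sum = 9.57
Row 2: -5.6*8=-44.8, -7.7*-2.4=18.48, 5.8*-5=-29, 2.5*8.9=22.25 => row sum = -33.07
Row 3: -6.2*5.7=-35.34, -5.3*-1.3=6.89, -8.8*5.4=-47.52, -0.3*3.8=-1.14 => row sum = -77.11
Row 4: 1.5*3.2=4.8, 2.4*5.6=13.44, 2.6*3.2=8.32, -0.3*-5.1=1.53 => row sum = 28.09
Total = 9.57 + -33.07 + -77.11 + 28.09 = -72.52

-72.52


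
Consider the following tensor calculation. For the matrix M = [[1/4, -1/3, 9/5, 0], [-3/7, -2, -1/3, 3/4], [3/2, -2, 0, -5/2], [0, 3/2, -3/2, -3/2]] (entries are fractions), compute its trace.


The trace is the sum of diagonal entries.
Diagonal: M[1,1] = 1/4, M[2,2] = -2, M[3,3] = 0, M[4,4] = -3/2
Tr(M) = 1/4 + -2 + 0 + -3/2
Computing step by step:
After adding M[1,1]: 1/4
After adding M[2,2]: -7/4
After adding M[3,3]: -7/4
After adding M[4,4]: -13/4
Tr(M) = -13/4

-13/4


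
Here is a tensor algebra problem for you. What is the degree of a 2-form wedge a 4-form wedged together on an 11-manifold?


The degree of a wedge product is the sum of the degrees of the individual forms.
Degrees: 2, 4
Total degree = 2 + 4 = 6

6


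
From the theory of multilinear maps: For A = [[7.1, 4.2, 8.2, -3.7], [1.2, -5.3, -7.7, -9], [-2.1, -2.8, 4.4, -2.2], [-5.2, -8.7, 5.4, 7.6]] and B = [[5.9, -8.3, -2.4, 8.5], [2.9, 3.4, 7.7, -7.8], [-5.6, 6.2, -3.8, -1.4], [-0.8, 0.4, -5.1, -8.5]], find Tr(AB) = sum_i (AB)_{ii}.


Tr(AB) = sum_i (AB)_{ii} where (AB)_{ii} = sum_k A_{ik} B_{ki}.
(AB)_{11} = 7.1*5.9 + 4.2*2.9 + 8.2*-5.6 + -3.7*-0.8 = 11.11
(AB)_{22} = 1.2*-8.3 + -5.3*3.4 + -7.7*6.2 + -9*0.4 = -79.32
(AB)_{33} = -2.1*-2.4 + -2.8*7.7 + 4.4*-3.8 + -2.2*-5.1 = -22.02
(AB)_{44} = -5.2*8.5 + -8.7*-7.8 + 5.4*-1.4 + 7.6*-8.5 = -48.5
Tr(AB) = 11.11 + -79.32 + -22.02 + -48.5 = -138.73

-138.73


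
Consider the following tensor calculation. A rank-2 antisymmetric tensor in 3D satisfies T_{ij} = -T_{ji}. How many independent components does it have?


An antisymmetric rank-2 tensor satisfies A_{ij} = -A_{ji}, so diagonal entries are zero.
The independent components are the upper-triangular entries: C(n, 2) = n(n-1)/2.
n = 3
C(3, 2) = 3 * 2 / 2 = 6 / 2 = 3

3


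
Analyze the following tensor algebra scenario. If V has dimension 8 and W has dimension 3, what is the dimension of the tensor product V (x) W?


The dimension of a tensor product is the product of dimensions.
dim(V) = 8, dim(W) = 3
dim(V (x) W) = 8 * 3 = 24

24


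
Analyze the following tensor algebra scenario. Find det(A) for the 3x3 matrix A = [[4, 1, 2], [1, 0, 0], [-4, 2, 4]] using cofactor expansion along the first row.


Expanding along the first row, det(A) = a11*M_11 - a12*M_12 + a13*M_13, where M_1j is the (1,j) minor.
Minor M_11 = 0*4 - 0*2 = 0
Minor M_12 = 1*4 - 0*-4 = 4
Minor M_13 = 1*2 - 0*-4 = 2
det = 4*(0) - 1*(4) + 2*(2)
    = 0 - 4 + 4
    = 0

0


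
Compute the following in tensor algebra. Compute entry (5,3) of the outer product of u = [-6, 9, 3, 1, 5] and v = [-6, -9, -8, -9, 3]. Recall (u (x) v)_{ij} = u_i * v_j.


The outer product entry T_{ij} = u_i * v_j.
We need i=5, j=3.
u_5 = 5, v_3 = -8
T_{5,3} = 5 * -8 = -40

-40


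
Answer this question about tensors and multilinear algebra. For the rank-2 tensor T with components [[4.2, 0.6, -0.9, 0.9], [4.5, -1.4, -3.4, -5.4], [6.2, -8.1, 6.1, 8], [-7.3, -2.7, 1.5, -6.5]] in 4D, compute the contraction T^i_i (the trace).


The contraction (trace) of a rank-2 tensor is the sum of its diagonal elements.
Diagonal entries: A[1,1] = 4.2, A[2,2] = -1.4, A[3,3] = 6.1, A[4,4] = -6.5
Tr(A) = 4.2 + -1.4 + 6.1 + -6.5 = 2.4

2.4


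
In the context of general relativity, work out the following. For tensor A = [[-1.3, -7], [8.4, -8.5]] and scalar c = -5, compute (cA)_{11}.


Scalar multiplication: (cA)_{ij} = c * A_{ij}.
c = -5
A_{11} = -1.3
(cA)_{11} = -5 * -1.3 = 6.5

6.5


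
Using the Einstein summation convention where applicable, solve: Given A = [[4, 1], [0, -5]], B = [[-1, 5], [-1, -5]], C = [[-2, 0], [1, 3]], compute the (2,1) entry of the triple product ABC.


(ABC)_{21} = sum_m (AB)_{2m} C_{m1}. First compute row 2 of AB.
(AB)_{21} = 0*-1 + -5*-1 = 5
(AB)_{22} = 0*5 + -5*-5 = 25
Now contract with column 1 of C:
(AB)_{21} * C_{11} = 5 * -2 = -10
(AB)_{22} * C_{21} = 25 * 1 = 25
(ABC)_{21} = -10 + 25 = 15

15


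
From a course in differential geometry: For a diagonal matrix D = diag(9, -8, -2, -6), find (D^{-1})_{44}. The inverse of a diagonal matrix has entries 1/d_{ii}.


For a diagonal matrix, the inverse has entries (D^{-1})_{ii} = 1/d_{ii}.
The diagonal entries are: d_{11} = 9, d_{22} = -8, d_{33} = -2, d_{44} = -6
We need (D^{-1})_{44} = 1/d_{44} = 1/-6 = -1/6

-1/6


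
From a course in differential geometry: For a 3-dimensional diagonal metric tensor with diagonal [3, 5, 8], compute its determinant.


For a diagonal metric, the determinant is the product of diagonal entries.
Diagonal entries: 3, 5, 8
det(g) = 3 * 5 * 8 = 120

120


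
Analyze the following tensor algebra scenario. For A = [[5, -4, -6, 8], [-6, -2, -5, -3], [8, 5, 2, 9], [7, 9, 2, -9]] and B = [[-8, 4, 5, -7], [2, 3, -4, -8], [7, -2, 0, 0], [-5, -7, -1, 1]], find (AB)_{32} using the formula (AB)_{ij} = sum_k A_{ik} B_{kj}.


(AB)_{ij} = sum_k A_{ik} B_{kj}.
For i=3, j=2:
A_{31} * B_{12} = 8 * 4 = 32
A_{32} * B_{22} = 5 * 3 = 15
A_{33} * B_{32} = 2 * -2 = -4
A_{34} * B_{42} = 9 * -7 = -63
Sum = 32 + 15 + -4 + -63 = -20

-20


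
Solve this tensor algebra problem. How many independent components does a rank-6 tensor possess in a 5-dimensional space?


The number of components of a rank-r tensor in d dimensions is d^r.
Here d = 5 and r = 6.
5^6 = 15625

15625


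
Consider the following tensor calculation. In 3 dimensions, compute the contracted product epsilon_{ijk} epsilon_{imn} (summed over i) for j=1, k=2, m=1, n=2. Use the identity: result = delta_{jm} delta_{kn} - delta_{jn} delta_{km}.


Using the identity: epsilon_{ijk} epsilon_{imn} = delta_{jm} delta_{kn} - delta_{jn} delta_{km}.
delta_{11} = 1
delta_{22} = 1
delta_{12} = 0
delta_{21} = 0
Result = 1 * 1 - 0 * 0 = 1 - 0 = 1

1


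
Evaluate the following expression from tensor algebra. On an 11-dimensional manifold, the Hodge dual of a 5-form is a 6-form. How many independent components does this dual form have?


The Hodge dual of a p-form on an n-dimensional manifold is an (n-p)-form.
n = 11, p = 5, so dual degree = 11 - 5 = 6
The number of components is C(n, n-p) = C(11, 6) = 462

462


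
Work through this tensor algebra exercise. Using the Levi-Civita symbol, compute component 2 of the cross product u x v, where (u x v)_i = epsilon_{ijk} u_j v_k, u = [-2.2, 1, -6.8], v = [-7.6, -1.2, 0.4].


(u x v)_2 = sum_{j,k} epsilon_{2jk} u_j v_k. Only permutations of (1,2,3) contribute; the two non-zero terms are:
eps_{213} u_1 v_3 = -1 * -2.2 * 0.4 = 0.88
eps_{231} u_3 v_1 = 1 * -6.8 * -7.6 = 51.68
(u x v)_2 = 52.56

52.56


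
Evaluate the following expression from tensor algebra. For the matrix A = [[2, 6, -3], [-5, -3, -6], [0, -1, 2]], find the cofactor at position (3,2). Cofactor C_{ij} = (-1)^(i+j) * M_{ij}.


To find cofactor C_{32}, delete row 3 and column 2.
The resulting 2x2 submatrix is: [[2, -3], [-5, -6]]
Minor M_{32} = 2*-6 - -3*-5
  = -12 - 15 = -27
Sign = (-1)^(3+2) = (-1)^5 = -1
Cofactor C_{32} = -1 * -27 = 27

27


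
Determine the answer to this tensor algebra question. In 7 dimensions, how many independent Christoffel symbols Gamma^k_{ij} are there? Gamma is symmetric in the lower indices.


Christoffel symbols Gamma^k_{ij} are symmetric in i,j, so there are d * d(d+1)/2 independent symbols.
d = 7
d(d+1)/2 = 7 * 8 / 2 = 28
Total = 7 * 28 = 196

196


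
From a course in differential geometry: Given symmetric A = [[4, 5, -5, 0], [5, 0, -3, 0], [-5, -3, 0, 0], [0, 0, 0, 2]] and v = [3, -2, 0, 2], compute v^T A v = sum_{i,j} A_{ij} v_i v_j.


First compute Av:
(Av)_1 = 4*3 + 5*-2 + -5*0 + 0*2 = 2
(Av)_2 = 5*3 + 0*-2 + -3*0 + 0*2 = 15
(Av)_3 = -5*3 + -3*-2 + 0*0 + 0*2 = -9
(Av)_4 = 0*3 + 0*-2 + 0*0 + 2*2 = 4
Av = [2, 15, -9, 4]
Then v^T (Av) = 3*2 + -2*15 + 0*-9 + 2*4
= 6 + -30 + 0 + 8 = -16

-16


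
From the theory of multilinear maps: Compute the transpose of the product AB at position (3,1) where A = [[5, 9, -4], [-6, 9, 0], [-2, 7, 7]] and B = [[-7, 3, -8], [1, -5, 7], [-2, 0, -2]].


(AB)^T_{ij} = (AB)_{ji} = sum_k A_{jk} B_{ki}.
For i=3, j=1 we need (AB)_{13}:
A_{11} * B_{13} = 5 * -8 = -40
A_{12} * B_{23} = 9 * 7 = 63
A_{13} * B_{33} = -4 * -2 = 8
Sum = -40 + 63 + 8 = 31

31


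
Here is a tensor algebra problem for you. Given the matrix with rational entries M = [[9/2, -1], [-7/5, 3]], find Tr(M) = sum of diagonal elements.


The trace is the sum of diagonal entries.
Diagonal: M[1,1] = 9/2, M[2,2] = 3
Tr(M) = 9/2 + 3
Computing step by step:
After adding M[1,1]: 9/2
After adding M[2,2]: 15/2
Tr(M) = 15/2

15/2


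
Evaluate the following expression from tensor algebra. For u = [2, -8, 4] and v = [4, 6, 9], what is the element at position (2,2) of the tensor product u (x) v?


The outer product entry T_{ij} = u_i * v_j.
We need i=2, j=2.
u_2 = -8, v_2 = 6
T_{2,2} = -8 * 6 = -48

-48


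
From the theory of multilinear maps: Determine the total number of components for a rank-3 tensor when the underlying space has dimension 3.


The number of components of a rank-r tensor in d dimensions is d^r.
Here d = 3 and r = 3.
3^3 = 27

27


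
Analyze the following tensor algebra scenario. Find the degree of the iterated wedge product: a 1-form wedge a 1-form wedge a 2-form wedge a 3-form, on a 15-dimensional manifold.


The degree of a wedge product is the sum of the degrees of the individual forms.
Degrees: 1, 1, 2, 3
Total degree = 1 + 1 + 2 + 3 = 7

7


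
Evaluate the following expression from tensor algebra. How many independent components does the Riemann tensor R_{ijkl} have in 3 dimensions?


The Riemann tensor in d dimensions has d^2(d^2 - 1)/12 independent components.
d = 3, so d^2 = 9
d^2 - 1 = 8
d^2(d^2 - 1) = 9 * 8 = 72
Divide by 12: 72 / 12 = 6

6


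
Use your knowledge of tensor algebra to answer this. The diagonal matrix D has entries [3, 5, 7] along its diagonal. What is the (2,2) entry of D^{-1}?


For a diagonal matrix, the inverse has entries (D^{-1})_{ii} = 1/d_{ii}.
The diagonal entries are: d_{11} = 3, d_{22} = 5, d_{33} = 7
We need (D^{-1})_{22} = 1/d_{22} = 1/5 = 1/5

1/5


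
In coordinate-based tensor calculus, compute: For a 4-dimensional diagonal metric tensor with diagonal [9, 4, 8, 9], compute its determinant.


For a diagonal metric, the determinant is the product of diagonal entries.
Diagonal entries: 9, 4, 8, 9
det(g) = 9 * 4 * 8 * 9 = 2592

2592


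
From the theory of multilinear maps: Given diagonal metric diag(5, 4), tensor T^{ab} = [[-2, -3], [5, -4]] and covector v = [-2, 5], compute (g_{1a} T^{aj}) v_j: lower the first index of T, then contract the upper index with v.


Step 1: lower the first index. For a diagonal metric, g_{ia} T^{aj} = g_{ii} T^{ij} (no sum on i).
g_{11} = 5
S_1{}^1 = 5 * T^{11} = 5 * -2 = -10
S_1{}^2 = 5 * T^{12} = 5 * -3 = -15
Step 2: contract S_1{}^j with v_j.
S_1{}^1 * v_1 = -10 * -2 = 20
S_1{}^2 * v_2 = -15 * 5 = -75
Result = 20 + -75 = -55

-55


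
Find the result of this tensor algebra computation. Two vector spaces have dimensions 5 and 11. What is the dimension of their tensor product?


The dimension of a tensor product is the product of dimensions.
dim(V) = 5, dim(W) = 11
dim(V (x) W) = 5 * 11 = 55

55


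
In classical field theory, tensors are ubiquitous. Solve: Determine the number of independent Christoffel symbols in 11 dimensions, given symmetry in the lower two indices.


Christoffel symbols Gamma^k_{ij} are symmetric in i,j, so there are d * d(d+1)/2 independent symbols.
d = 11
d(d+1)/2 = 11 * 12 / 2 = 66
Total = 11 * 66 = 726

726


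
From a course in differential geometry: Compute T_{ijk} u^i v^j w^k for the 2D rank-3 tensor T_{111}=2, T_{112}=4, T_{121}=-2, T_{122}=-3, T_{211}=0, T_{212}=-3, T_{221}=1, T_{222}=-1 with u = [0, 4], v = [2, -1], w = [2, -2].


S = sum over i,j,k of T_{ijk} u_i v_j w_k. Expanding all 8 terms:
T_{111}*u_1*v_1*w_1 = 2*0*2*2 = 0  (running total: 0)
T_{112}*u_1*v_1*w_2 = 4*0*2*-2 = 0  (running total: 0)
T_{121}*u_1*v_2*w_1 = -2*0*-1*2 = 0  (running total: 0)
T_{122}*u_1*v_2*w_2 = -3*0*-1*-2 = 0  (running total: 0)
T_{211}*u_2*v_1*w_1 = 0*4*2*2 = 0  (running total: 0)
T_{212}*u_2*v_1*w_2 = -3*4*2*-2 = 48  (running total: 48)
T_{221}*u_2*v_2*w_1 = 1*4*-1*2 = -8  (running total: 40)
T_{222}*u_2*v_2*w_2 = -1*4*-1*-2 = -8  (running total: 32)
S = 32

32


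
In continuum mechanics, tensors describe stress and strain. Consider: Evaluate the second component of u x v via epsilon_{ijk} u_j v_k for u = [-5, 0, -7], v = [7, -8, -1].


(u x v)_2 = sum_{j,k} epsilon_{2jk} u_j v_k. Only permutations of (1,2,3) contribute; the two non-zero terms are:
eps_{213} u_1 v_3 = -1 * -5 * -1 = -5
eps_{231} u_3 v_1 = 1 * -7 * 7 = -49
(u x v)_2 = -54

-54


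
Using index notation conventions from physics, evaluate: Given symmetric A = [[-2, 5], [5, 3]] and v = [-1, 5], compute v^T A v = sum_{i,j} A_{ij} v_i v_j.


First compute Av:
(Av)_1 = -2*-1 + 5*5 = 27
(Av)_2 = 5*-1 + 3*5 = 10
Av = [27, 10]
Then v^T (Av) = -1*27 + 5*10
= -27 + 50 = 23

23


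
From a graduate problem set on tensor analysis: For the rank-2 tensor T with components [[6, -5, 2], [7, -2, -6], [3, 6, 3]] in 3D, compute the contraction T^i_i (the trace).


The contraction (trace) of a rank-2 tensor is the sum of its diagonal elements.
Diagonal entries: A[1,1] = 6, A[2,2] = -2, A[3,3] = 3
Tr(A) = 6 + -2 + 3 = 7

7


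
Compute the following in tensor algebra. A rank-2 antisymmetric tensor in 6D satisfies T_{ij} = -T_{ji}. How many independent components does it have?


An antisymmetric rank-2 tensor satisfies A_{ij} = -A_{ji}, so diagonal entries are zero.
The independent components are the upper-triangular entries: C(n, 2) = n(n-1)/2.
n = 6
C(6, 2) = 6 * 5 / 2 = 30 / 2 = 15

15


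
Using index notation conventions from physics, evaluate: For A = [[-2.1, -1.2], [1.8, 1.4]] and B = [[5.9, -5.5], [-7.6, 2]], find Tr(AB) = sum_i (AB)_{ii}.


Tr(AB) = sum_i (AB)_{ii} where (AB)_{ii} = sum_k A_{ik} B_{ki}.
(AB)_{11} = -2.1*5.9 + -1.2*-7.6 = -3.27
(AB)_{22} = 1.8*-5.5 + 1.4*2 = -7.1
Tr(AB) = -3.27 + -7.1 = -10.37

-10.37


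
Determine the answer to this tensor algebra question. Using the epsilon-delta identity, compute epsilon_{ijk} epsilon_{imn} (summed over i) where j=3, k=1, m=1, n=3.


Using the identity: epsilon_{ijk} epsilon_{imn} = delta_{jm} delta_{kn} - delta_{jn} delta_{km}.
delta_{31} = 0
delta_{13} = 0
delta_{33} = 1
delta_{11} = 1
Result = 0 * 0 - 1 * 1 = 0 - 1 = -1

-1


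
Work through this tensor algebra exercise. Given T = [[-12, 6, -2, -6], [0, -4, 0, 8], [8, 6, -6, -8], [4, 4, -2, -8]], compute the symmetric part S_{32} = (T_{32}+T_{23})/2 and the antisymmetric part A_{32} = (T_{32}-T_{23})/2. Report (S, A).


T_{32} = 6
T_{23} = 0
S_{32} = (6 + 0)/2 = 6/2 = 3
A_{32} = (6 - 0)/2 = 6/2 = 3
Check: S + A = 3 + 3 = 6 = T_{32}.

(3, 3)


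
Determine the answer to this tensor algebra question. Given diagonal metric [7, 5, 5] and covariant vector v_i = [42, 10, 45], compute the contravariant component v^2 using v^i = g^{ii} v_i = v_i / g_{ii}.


To raise an index with a diagonal metric: v^i = v_i / g_{ii}.
For index 2: v_2 = 10, g_{22} = 5
v^2 = 10 / 5 = 2

2


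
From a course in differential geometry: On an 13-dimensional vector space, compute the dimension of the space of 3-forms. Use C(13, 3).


The dimension of the space of p-forms on an n-dimensional space is C(n, p).
n = 13, p = 3
C(13, 3) = 13! / (3! * 10!) = 286

286


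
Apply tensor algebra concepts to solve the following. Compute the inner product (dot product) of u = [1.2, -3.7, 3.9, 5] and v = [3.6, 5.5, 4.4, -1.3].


The inner product u . v = sum of u_i * v_i.
Term-by-term: 1.2 * 3.6, -3.7 * 5.5, 3.9 * 4.4, 5 * -1.3
Products: 4.32, -20.35, 17.16, -6.5
Sum = 4.32 + -20.35 + 17.16 + -6.5 = -5.37

-5.37


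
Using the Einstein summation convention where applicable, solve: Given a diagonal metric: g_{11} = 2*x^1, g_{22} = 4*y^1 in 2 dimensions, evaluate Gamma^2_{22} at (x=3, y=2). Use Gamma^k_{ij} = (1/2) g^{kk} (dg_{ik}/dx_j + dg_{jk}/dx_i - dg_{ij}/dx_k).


For a diagonal metric, Gamma^k_{ij} = (1/2) g^{kk} (dg_{ik}/dx_j + dg_{jk}/dx_i - dg_{ij}/dx_k).
The metric is diagonal, so g_{ab} = 0 for a != b.
At the given point: g_{11} = 6, g_{22} = 8
g^{22} = 1/8
dg_{22}/dx_2 = dg_{22}/dx_2 = 4
dg_{22}/dx_2 = dg_{22}/dx_2 = 4
dg_{22}/dx_2 = dg_{22}/dx_2 = 4
Numerator = 4 + 4 - 4 = 4
Gamma^2_{22} = 4 / (2 * 8) = 1/4

1/4


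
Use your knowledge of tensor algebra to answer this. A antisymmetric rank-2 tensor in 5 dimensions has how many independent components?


A antisymmetric rank-2 tensor in d dimensions has d(d-1)/2 independent components.
d = 5
d(d-1)/2 = 5 * 4 / 2 = 20 / 2 = 10

10


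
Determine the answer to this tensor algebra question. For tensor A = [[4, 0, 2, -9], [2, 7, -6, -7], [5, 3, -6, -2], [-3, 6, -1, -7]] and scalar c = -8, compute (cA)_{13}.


Scalar multiplication: (cA)_{ij} = c * A_{ij}.
c = -8
A_{13} = 2
(cA)_{13} = -8 * 2 = -16

-16


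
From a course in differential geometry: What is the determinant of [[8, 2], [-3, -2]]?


For a 2x2 matrix [[a, b], [c, d]], det = a*d - b*c.
a = 8, b = 2, c = -3, d = -2
a*d = 8 * -2 = -16
b*c = 2 * -3 = -6
det = -16 - -6 = -10

-10


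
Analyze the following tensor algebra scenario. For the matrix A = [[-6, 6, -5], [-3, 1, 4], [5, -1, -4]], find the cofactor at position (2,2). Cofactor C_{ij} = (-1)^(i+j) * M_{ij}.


To find cofactor C_{22}, delete row 2 and column 2.
The resulting 2x2 submatrix is: [[-6, -5], [5, -4]]
Minor M_{22} = -6*-4 - -5*5
  = 24 - -25 = 49
Sign = (-1)^(2+2) = (-1)^4 = 1
Cofactor C_{22} = 1 * 49 = 49

49


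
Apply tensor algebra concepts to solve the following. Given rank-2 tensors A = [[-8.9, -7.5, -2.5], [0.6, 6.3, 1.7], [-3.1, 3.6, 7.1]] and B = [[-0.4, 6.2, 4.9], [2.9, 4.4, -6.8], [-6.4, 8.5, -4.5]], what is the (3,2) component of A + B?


Tensor addition is component-wise: (A + B)_{ij} = A_{ij} + B_{ij}.
A_{32} = 3.6
B_{32} = 8.5
(A + B)_{32} = 3.6 + 8.5 = 12.1

12.1


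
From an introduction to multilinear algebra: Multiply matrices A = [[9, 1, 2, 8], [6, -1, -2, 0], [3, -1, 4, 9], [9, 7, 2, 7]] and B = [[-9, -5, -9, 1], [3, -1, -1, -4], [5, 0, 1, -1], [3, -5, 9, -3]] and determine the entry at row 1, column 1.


(AB)_{ij} = sum_k A_{ik} B_{kj}.
For i=1, j=1:
A_{11} * B_{11} = 9 * -9 = -81
A_{12} * B_{21} = 1 * 3 = 3
A_{13} * B_{31} = 2 * 5 = 10
A_{14} * B_{41} = 8 * 3 = 24
Sum = -81 + 3 + 10 + 24 = -44

-44


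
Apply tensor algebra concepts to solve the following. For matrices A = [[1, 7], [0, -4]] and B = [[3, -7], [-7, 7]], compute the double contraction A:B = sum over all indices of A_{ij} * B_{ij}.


A:B = sum over all i,j of A_{ij} * B_{ij}.
Row 1: 1*3=3, 7*-7=-49 => row sum = -46
Row 2: 0*-7=0, -4*7=-28 => row sum = -28
Total = -46 + -28 = -74

-74


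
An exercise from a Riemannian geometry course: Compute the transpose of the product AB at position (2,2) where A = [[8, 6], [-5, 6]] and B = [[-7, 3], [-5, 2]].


(AB)^T_{ij} = (AB)_{ji} = sum_k A_{jk} B_{ki}.
For i=2, j=2 we need (AB)_{22}:
A_{21} * B_{12} = -5 * 3 = -15
A_{22} * B_{22} = 6 * 2 = 12
Sum = -15 + 12 = -3

-3


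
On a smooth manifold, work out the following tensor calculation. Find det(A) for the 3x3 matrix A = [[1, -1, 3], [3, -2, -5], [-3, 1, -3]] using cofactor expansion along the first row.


Expanding along the first row, det(A) = a11*M_11 - a12*M_12 + a13*M_13, where M_1j is the (1,j) minor.
Minor M_11 = -2*-3 - -5*1 = 11
Minor M_12 = 3*-3 - -5*-3 = -24
Minor M_13 = 3*1 - -2*-3 = -3
det = 1*(11) - -1*(-24) + 3*(-3)
    = 11 - 24 + -9
    = -22

-22


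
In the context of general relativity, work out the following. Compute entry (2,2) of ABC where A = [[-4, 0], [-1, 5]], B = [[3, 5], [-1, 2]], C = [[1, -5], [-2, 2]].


(ABC)_{22} = sum_m (AB)_{2m} C_{m2}. First compute row 2 of AB.
(AB)_{21} = -1*3 + 5*-1 = -8
(AB)_{22} = -1*5 + 5*2 = 5
Now contract with column 2 of C:
(AB)_{21} * C_{12} = -8 * -5 = 40
(AB)_{22} * C_{22} = 5 * 2 = 10
(ABC)_{22} = 40 + 10 = 50

50


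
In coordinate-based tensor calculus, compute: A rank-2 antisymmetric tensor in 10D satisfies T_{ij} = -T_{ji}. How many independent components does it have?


An antisymmetric rank-2 tensor satisfies A_{ij} = -A_{ji}, so diagonal entries are zero.
The independent components are the upper-triangular entries: C(n, 2) = n(n-1)/2.
n = 10
C(10, 2) = 10 * 9 / 2 = 90 / 2 = 45

45


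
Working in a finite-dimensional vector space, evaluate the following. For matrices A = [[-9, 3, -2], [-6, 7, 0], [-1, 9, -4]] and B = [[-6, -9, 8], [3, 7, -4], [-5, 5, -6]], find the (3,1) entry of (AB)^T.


(AB)^T_{ij} = (AB)_{ji} = sum_k A_{jk} B_{ki}.
For i=3, j=1 we need (AB)_{13}:
A_{11} * B_{13} = -9 * 8 = -72
A_{12} * B_{23} = 3 * -4 = -12
A_{13} * B_{33} = -2 * -6 = 12
Sum = -72 + -12 + 12 = -72

-72


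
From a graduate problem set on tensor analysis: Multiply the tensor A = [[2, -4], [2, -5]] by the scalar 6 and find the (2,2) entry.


Scalar multiplication: (cA)_{ij} = c * A_{ij}.
c = 6
A_{22} = -5
(cA)_{22} = 6 * -5 = -30

-30


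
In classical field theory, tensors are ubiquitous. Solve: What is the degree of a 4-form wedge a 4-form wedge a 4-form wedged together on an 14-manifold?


The degree of a wedge product is the sum of the degrees of the individual forms.
Degrees: 4, 4, 4
Total degree = 4 + 4 + 4 = 12

12


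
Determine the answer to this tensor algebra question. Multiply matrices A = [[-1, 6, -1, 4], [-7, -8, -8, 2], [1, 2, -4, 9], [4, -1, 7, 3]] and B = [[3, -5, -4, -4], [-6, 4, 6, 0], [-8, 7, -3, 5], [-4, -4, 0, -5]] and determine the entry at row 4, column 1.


(AB)_{ij} = sum_k A_{ik} B_{kj}.
For i=4, j=1:
A_{41} * B_{11} = 4 * 3 = 12
A_{42} * B_{21} = -1 * -6 = 6
A_{43} * B_{31} = 7 * -8 = -56
A_{44} * B_{41} = 3 * -4 = -12
Sum = 12 + 6 + -56 + -12 = -50

-50


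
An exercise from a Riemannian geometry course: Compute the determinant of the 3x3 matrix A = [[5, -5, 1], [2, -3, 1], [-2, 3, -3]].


Expanding along the first row, det(A) = a11*M_11 - a12*M_12 + a13*M_13, where M_1j is the (1,j) minor.
Minor M_11 = -3*-3 - 1*3 = 6
Minor M_12 = 2*-3 - 1*-2 = -4
Minor M_13 = 2*3 - -3*-2 = 0
det = 5*(6) - -5*(-4) + 1*(0)
    = 30 - 20 + 0
    = 10

10


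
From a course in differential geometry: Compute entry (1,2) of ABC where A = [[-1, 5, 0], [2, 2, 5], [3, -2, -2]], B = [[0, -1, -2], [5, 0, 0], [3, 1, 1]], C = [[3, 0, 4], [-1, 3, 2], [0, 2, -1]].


(ABC)_{12} = sum_m (AB)_{1m} C_{m2}. First compute row 1 of AB.
(AB)_{11} = -1*0 + 5*5 + 0*3 = 25
(AB)_{12} = -1*-1 + 5*0 + 0*1 = 1
(AB)_{13} = -1*-2 + 5*0 + 0*1 = 2
Now contract with column 2 of C:
(AB)_{11} * C_{12} = 25 * 0 = 0
(AB)_{12} * C_{22} = 1 * 3 = 3
(AB)_{13} * C_{32} = 2 * 2 = 4
(ABC)_{12} = 0 + 3 + 4 = 7

7


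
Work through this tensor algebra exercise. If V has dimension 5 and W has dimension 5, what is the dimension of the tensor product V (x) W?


The dimension of a tensor product is the product of dimensions.
dim(V) = 5, dim(W) = 5
dim(V (x) W) = 5 * 5 = 25

25


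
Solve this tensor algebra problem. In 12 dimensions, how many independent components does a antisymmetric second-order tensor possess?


A antisymmetric rank-2 tensor in d dimensions has d(d-1)/2 independent components.
d = 12
d(d-1)/2 = 12 * 11 / 2 = 132 / 2 = 66

66


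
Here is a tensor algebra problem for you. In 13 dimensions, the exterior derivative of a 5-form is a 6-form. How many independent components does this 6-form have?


The exterior derivative of a p-form is a (p+1)-form.
Its number of independent components is C(n, p+1).
n = 13, p+1 = 6
C(13, 6) = 1716

1716


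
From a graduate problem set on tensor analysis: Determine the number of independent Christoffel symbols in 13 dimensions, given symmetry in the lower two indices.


Christoffel symbols Gamma^k_{ij} are symmetric in i,j, so there are d * d(d+1)/2 independent symbols.
d = 13
d(d+1)/2 = 13 * 14 / 2 = 91
Total = 13 * 91 = 1183

1183


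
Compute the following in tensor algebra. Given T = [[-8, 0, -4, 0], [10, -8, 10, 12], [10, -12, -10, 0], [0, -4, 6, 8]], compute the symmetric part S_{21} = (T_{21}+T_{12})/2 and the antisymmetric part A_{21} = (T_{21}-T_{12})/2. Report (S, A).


T_{21} = 10
T_{12} = 0
S_{21} = (10 + 0)/2 = 10/2 = 5
A_{21} = (10 - 0)/2 = 10/2 = 5
Check: S + A = 5 + 5 = 10 = T_{21}.

(5, 5)


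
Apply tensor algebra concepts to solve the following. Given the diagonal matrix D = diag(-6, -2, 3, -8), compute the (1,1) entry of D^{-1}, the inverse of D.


For a diagonal matrix, the inverse has entries (D^{-1})_{ii} = 1/d_{ii}.
The diagonal entries are: d_{11} = -6, d_{22} = -2, d_{33} = 3, d_{44} = -8
We need (D^{-1})_{11} = 1/d_{11} = 1/-6 = -1/6

-1/6


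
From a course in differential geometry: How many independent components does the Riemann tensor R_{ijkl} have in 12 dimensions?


The Riemann tensor in d dimensions has d^2(d^2 - 1)/12 independent components.
d = 12, so d^2 = 144
d^2 - 1 = 143
d^2(d^2 - 1) = 144 * 143 = 20592
Divide by 12: 20592 / 12 = 1716

1716


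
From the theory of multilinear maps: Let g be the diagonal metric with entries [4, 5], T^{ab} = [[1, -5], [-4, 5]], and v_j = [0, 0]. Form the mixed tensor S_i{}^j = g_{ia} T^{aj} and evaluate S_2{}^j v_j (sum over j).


Step 1: lower the first index. For a diagonal metric, g_{ia} T^{aj} = g_{ii} T^{ij} (no sum on i).
g_{22} = 5
S_2{}^1 = 5 * T^{21} = 5 * -4 = -20
S_2{}^2 = 5 * T^{22} = 5 * 5 = 25
Step 2: contract S_2{}^j with v_j.
S_2{}^1 * v_1 = -20 * 0 = 0
S_2{}^2 * v_2 = 25 * 0 = 0
Result = 0 + 0 = 0

0


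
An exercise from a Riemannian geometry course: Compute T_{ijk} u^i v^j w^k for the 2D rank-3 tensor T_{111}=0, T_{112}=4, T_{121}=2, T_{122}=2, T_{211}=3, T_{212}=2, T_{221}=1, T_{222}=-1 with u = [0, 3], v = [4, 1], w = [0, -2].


S = sum over i,j,k of T_{ijk} u_i v_j w_k. Expanding all 8 terms:
T_{111}*u_1*v_1*w_1 = 0*0*4*0 = 0  (running total: 0)
T_{112}*u_1*v_1*w_2 = 4*0*4*-2 = 0  (running total: 0)
T_{121}*u_1*v_2*w_1 = 2*0*1*0 = 0  (running total: 0)
T_{122}*u_1*v_2*w_2 = 2*0*1*-2 = 0  (running total: 0)
T_{211}*u_2*v_1*w_1 = 3*3*4*0 = 0  (running total: 0)
T_{212}*u_2*v_1*w_2 = 2*3*4*-2 = -48  (running total: -48)
T_{221}*u_2*v_2*w_1 = 1*3*1*0 = 0  (running total: -48)
T_{222}*u_2*v_2*w_2 = -1*3*1*-2 = 6  (running total: -42)
S = -42

-42


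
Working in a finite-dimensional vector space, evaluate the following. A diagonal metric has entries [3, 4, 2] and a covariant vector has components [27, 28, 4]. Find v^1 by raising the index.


To raise an index with a diagonal metric: v^i = v_i / g_{ii}.
For index 1: v_1 = 27, g_{11} = 3
v^1 = 27 / 3 = 9

9


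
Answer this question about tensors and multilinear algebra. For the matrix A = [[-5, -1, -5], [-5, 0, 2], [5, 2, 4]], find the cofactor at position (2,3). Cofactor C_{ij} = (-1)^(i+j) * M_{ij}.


To find cofactor C_{23}, delete row 2 and column 3.
The resulting 2x2 submatrix is: [[-5, -1], [5, 2]]
Minor M_{23} = -5*2 - -1*5
  = -10 - -5 = -5
Sign = (-1)^(2+3) = (-1)^5 = -1
Cofactor C_{23} = -1 * -5 = 5

5


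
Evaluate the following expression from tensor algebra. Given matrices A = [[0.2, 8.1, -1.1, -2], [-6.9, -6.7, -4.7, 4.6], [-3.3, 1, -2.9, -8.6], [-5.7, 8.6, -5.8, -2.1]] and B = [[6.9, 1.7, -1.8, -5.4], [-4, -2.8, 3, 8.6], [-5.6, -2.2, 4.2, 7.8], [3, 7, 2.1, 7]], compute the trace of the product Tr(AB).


Tr(AB) = sum_i (AB)_{ii} where (AB)_{ii} = sum_k A_{ik} B_{ki}.
(AB)_{11} = 0.2*6.9 + 8.1*-4 + -1.1*-5.6 + -2*3 = -30.86
(AB)_{22} = -6.9*1.7 + -6.7*-2.8 + -4.7*-2.2 + 4.6*7 = 49.57
(AB)_{33} = -3.3*-1.8 + 1*3 + -2.9*4.2 + -8.6*2.1 = -21.3
(AB)_{44} = -5.7*-5.4 + 8.6*8.6 + -5.8*7.8 + -2.1*7 = 44.8
Tr(AB) = -30.86 + 49.57 + -21.3 + 44.8 = 42.21

42.21


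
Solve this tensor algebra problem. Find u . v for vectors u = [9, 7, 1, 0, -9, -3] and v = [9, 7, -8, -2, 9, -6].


The inner product u . v = sum of u_i * v_i.
Term-by-term: 9 * 9, 7 * 7, 1 * -8, 0 * -2, -9 * 9, -3 * -6
Products: 81, 49, -8, 0, -81, 18
Sum = 81 + 49 + -8 + 0 + -81 + 18 = 59

59


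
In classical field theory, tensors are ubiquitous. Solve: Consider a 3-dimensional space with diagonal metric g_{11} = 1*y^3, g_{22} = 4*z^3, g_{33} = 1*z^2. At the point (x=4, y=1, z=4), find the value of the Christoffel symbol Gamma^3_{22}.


For a diagonal metric, Gamma^k_{ij} = (1/2) g^{kk} (dg_{ik}/dx_j + dg_{jk}/dx_i - dg_{ij}/dx_k).
The metric is diagonal, so g_{ab} = 0 for a != b.
At the given point: g_{11} = 1, g_{22} = 256, g_{33} = 16
g^{33} = 1/16
dg_{23}/dx_2 = 0 (off-diagonal)
dg_{23}/dx_2 = 0 (off-diagonal)
dg_{22}/dx_3 = dg_{22}/dx_3 = 192
Numerator = 0 + 0 - 192 = -192
Gamma^3_{22} = -192 / (2 * 16) = -6

-6


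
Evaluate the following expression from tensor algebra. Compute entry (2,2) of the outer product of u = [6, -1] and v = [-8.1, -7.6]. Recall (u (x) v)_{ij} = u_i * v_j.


The outer product entry T_{ij} = u_i * v_j.
We need i=2, j=2.
u_2 = -1, v_2 = -7.6
T_{2,2} = -1 * -7.6 = 7.6

7.6


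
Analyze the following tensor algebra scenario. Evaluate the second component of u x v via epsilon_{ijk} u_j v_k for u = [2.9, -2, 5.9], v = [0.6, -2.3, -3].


(u x v)_2 = sum_{j,k} epsilon_{2jk} u_j v_k. Only permutations of (1,2,3) contribute; the two non-zero terms are:
eps_{213} u_1 v_3 = -1 * 2.9 * -3 = 8.7
eps_{231} u_3 v_1 = 1 * 5.9 * 0.6 = 3.54
(u x v)_2 = 12.24

12.24


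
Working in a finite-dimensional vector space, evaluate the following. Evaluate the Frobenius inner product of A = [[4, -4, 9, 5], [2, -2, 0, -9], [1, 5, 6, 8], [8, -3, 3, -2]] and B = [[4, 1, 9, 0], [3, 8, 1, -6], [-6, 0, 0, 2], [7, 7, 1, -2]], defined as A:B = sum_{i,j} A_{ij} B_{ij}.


A:B = sum over all i,j of A_{ij} * B_{ij}.
Row 1: 4*4=16, -4*1=-4, 9*9=81, 5*0=0 => row sum = 93
Row 2: 2*3=6, -2*8=-16, 0*1=0, -9*-6=54 => row sum = 44
Row 3: 1*-6=-6, 5*0=0, 6*0=0, 8*2=16 => row sum = 10
Row 4: 8*7=56, -3*7=-21, 3*1=3, -2*-2=4 => row sum = 42
Total = 93 + 44 + 10 + 42 = 189

189


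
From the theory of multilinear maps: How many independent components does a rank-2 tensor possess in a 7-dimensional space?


The number of components of a rank-r tensor in d dimensions is d^r.
Here d = 7 and r = 2.
7^2 = 49

49


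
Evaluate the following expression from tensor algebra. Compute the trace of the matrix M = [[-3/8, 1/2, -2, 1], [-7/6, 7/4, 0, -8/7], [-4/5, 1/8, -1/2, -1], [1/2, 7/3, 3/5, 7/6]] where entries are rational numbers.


The trace is the sum of diagonal entries.
Diagonal: M[1,1] = -3/8, M[2,2] = 7/4, M[3,3] = -1/2, M[4,4] = 7/6
Tr(M) = -3/8 + 7/4 + -1/2 + 7/6
Computing step by step:
After adding M[1,1]: -3/8
After adding M[2,2]: 11/8
After adding M[3,3]: 7/8
After adding M[4,4]: 49/24
Tr(M) = 49/24

49/24


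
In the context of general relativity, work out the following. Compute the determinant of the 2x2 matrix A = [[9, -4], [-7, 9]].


For a 2x2 matrix [[a, b], [c, d]], det = a*d - b*c.
a = 9, b = -4, c = -7, d = 9
a*d = 9 * 9 = 81
b*c = -4 * -7 = 28
det = 81 - 28 = 53

53


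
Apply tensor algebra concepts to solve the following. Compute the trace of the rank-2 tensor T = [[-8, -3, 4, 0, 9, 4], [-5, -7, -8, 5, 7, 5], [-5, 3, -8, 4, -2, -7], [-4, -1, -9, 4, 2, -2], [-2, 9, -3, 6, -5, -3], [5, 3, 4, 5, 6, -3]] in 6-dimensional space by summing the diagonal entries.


The contraction (trace) of a rank-2 tensor is the sum of its diagonal elements.
Diagonal entries: A[1,1] = -8, A[2,2] = -7, A[3,3] = -8, A[4,4] = 4, A[5,5] = -5, A[6,6] = -3
Tr(A) = -8 + -7 + -8 + 4 + -5 + -3 = -27

-27


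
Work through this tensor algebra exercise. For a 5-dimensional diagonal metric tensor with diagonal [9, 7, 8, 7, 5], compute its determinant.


For a diagonal metric, the determinant is the product of diagonal entries.
Diagonal entries: 9, 7, 8, 7, 5
det(g) = 9 * 7 * 8 * 7 * 5 = 17640

17640


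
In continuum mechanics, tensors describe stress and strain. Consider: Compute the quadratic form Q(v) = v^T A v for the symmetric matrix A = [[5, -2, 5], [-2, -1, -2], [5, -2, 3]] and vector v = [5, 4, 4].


First compute Av:
(Av)_1 = 5*5 + -2*4 + 5*4 = 37
(Av)_2 = -2*5 + -1*4 + -2*4 = -22
(Av)_3 = 5*5 + -2*4 + 3*4 = 29
Av = [37, -22, 29]
Then v^T (Av) = 5*37 + 4*-22 + 4*29
= 185 + -88 + 116 = 213

213


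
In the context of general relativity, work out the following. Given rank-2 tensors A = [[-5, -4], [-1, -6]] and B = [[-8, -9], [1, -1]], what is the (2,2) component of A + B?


Tensor addition is component-wise: (A + B)_{ij} = A_{ij} + B_{ij}.
A_{22} = -6
B_{22} = -1
(A + B)_{22} = -6 + -1 = -7

-7


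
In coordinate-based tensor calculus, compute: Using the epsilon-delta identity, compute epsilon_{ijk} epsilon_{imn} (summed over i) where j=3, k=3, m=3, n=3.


Using the identity: epsilon_{ijk} epsilon_{imn} = delta_{jm} delta_{kn} - delta_{jn} delta_{km}.
delta_{33} = 1
delta_{33} = 1
delta_{33} = 1
delta_{33} = 1
Result = 1 * 1 - 1 * 1 = 1 - 1 = 0

0


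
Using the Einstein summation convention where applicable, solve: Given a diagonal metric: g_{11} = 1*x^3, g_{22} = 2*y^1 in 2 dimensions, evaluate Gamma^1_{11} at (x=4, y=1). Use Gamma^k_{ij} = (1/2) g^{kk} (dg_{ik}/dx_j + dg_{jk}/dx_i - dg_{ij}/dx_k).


For a diagonal metric, Gamma^k_{ij} = (1/2) g^{kk} (dg_{ik}/dx_j + dg_{jk}/dx_i - dg_{ij}/dx_k).
The metric is diagonal, so g_{ab} = 0 for a != b.
At the given point: g_{11} = 64, g_{22} = 2
g^{11} = 1/64
dg_{11}/dx_1 = dg_{11}/dx_1 = 48
dg_{11}/dx_1 = dg_{11}/dx_1 = 48
dg_{11}/dx_1 = dg_{11}/dx_1 = 48
Numerator = 48 + 48 - 48 = 48
Gamma^1_{11} = 48 / (2 * 64) = 3/8

3/8


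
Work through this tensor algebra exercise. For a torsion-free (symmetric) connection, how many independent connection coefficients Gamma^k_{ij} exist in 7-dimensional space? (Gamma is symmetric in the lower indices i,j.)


Christoffel symbols Gamma^k_{ij} are symmetric in i,j, so there are d * d(d+1)/2 independent symbols.
d = 7
d(d+1)/2 = 7 * 8 / 2 = 28
Total = 7 * 28 = 196

196


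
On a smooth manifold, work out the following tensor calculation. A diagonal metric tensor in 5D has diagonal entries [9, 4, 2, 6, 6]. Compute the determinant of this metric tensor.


For a diagonal metric, the determinant is the product of diagonal entries.
Diagonal entries: 9, 4, 2, 6, 6
det(g) = 9 * 4 * 2 * 6 * 6 = 2592

2592


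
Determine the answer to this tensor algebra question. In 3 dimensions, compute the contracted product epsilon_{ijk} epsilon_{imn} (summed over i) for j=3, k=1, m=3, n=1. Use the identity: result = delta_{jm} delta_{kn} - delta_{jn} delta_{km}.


Using the identity: epsilon_{ijk} epsilon_{imn} = delta_{jm} delta_{kn} - delta_{jn} delta_{km}.
delta_{33} = 1
delta_{11} = 1
delta_{31} = 0
delta_{13} = 0
Result = 1 * 1 - 0 * 0 = 1 - 0 = 1

1


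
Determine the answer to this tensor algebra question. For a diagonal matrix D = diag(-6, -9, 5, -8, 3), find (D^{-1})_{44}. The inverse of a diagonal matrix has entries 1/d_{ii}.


For a diagonal matrix, the inverse has entries (D^{-1})_{ii} = 1/d_{ii}.
The diagonal entries are: d_{11} = -6, d_{22} = -9, d_{33} = 5, d_{44} = -8, d_{55} = 3
We need (D^{-1})_{44} = 1/d_{44} = 1/-8 = -1/8

-1/8


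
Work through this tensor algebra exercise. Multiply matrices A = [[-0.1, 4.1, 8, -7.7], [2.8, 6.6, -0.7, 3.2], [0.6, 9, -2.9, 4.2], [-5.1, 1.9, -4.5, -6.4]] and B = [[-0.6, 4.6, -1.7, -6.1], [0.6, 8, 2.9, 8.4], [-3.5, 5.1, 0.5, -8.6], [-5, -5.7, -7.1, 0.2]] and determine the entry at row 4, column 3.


(AB)_{ij} = sum_k A_{ik} B_{kj}.
For i=4, j=3:
A_{41} * B_{13} = -5.1 * -1.7 = 8.67
A_{42} * B_{23} = 1.9 * 2.9 = 5.51
A_{43} * B_{33} = -4.5 * 0.5 = -2.25
A_{44} * B_{43} = -6.4 * -7.1 = 45.44
Sum = 8.67 + 5.51 + -2.25 + 45.44 = 57.37

57.37


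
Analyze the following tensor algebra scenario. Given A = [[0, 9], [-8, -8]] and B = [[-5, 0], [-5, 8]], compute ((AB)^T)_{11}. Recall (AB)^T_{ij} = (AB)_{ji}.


(AB)^T_{ij} = (AB)_{ji} = sum_k A_{jk} B_{ki}.
For i=1, j=1 we need (AB)_{11}:
A_{11} * B_{11} = 0 * -5 = 0
A_{12} * B_{21} = 9 * -5 = -45
Sum = 0 + -45 = -45

-45


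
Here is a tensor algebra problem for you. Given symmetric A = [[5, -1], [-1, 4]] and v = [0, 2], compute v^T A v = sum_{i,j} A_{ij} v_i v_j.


First compute Av:
(Av)_1 = 5*0 + -1*2 = -2
(Av)_2 = -1*0 + 4*2 = 8
Av = [-2, 8]
Then v^T (Av) = 0*-2 + 2*8
= 0 + 16 = 16

16


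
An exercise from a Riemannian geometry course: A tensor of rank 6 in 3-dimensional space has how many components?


The number of components of a rank-r tensor in d dimensions is d^r.
Here d = 3 and r = 6.
3^6 = 729

729


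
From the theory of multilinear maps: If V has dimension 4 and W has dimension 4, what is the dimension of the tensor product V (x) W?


The dimension of a tensor product is the product of dimensions.
dim(V) = 4, dim(W) = 4
dim(V (x) W) = 4 * 4 = 16

16


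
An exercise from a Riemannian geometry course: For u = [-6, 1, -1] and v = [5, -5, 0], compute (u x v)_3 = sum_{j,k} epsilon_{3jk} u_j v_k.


(u x v)_3 = sum_{j,k} epsilon_{3jk} u_j v_k. Only permutations of (1,2,3) contribute; the two non-zero terms are:
eps_{312} u_1 v_2 = 1 * -6 * -5 = 30
eps_{321} u_2 v_1 = -1 * 1 * 5 = -5
(u x v)_3 = 25

25


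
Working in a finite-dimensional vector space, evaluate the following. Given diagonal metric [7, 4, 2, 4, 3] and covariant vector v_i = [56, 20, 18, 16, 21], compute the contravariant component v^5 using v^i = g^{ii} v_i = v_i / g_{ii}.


To raise an index with a diagonal metric: v^i = v_i / g_{ii}.
For index 5: v_5 = 21, g_{55} = 3
v^5 = 21 / 3 = 7

7


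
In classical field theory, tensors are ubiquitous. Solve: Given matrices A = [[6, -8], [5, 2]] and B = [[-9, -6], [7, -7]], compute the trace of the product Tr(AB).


Tr(AB) = sum_i (AB)_{ii} where (AB)_{ii} = sum_k A_{ik} B_{ki}.
(AB)_{11} = 6*-9 + -8*7 = -110
(AB)_{22} = 5*-6 + 2*-7 = -44
Tr(AB) = -110 + -44 = -154

-154
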